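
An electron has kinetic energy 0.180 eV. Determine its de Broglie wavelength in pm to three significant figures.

λ = 2890 pm

KE = 0.180 eV = 2.884 × 10⁻²⁰ J.
p = √(2mKE) = √(2 × 9.109 × 10⁻³¹ × 2.884 × 10⁻²⁰) = 2.292 × 10⁻²⁵ kg·m/s.
λ = h/p = 6.626 × 10⁻³⁴ / 2.292 × 10⁻²⁵ = 2.89 × 10⁻⁹ m = 2890 pm.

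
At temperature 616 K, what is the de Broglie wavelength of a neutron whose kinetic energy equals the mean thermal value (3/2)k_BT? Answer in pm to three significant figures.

λ = 101 pm

KE = (3/2)k_BT = 1.5 × 1.381 × 10⁻²³ × 616 = 1.276 × 10⁻²⁰ J.
p = √(2mKE) = √(2 × 1.675 × 10⁻²⁷ × 1.276 × 10⁻²⁰) = 6.538 × 10⁻²⁴ kg·m/s.
λ = h/p = 1.01 × 10⁻¹⁰ m = 101 pm.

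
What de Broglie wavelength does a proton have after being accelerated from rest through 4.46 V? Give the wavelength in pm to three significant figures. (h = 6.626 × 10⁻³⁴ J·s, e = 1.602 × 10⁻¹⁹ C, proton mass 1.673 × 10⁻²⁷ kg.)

KE = eV = 1.602 × 10⁻¹⁹ × 4.460 = 7.145 × 10⁻¹⁹ J.
p = √(2mKE) = √(2 × 1.673 × 10⁻²⁷ × 7.145 × 10⁻¹⁹) = 4.889 × 10⁻²³ kg·m/s.
λ = h/p = 6.626 × 10⁻³⁴ / 4.889 × 10⁻²³ = 1.36 × 10⁻¹¹ m = 13.6 pm.

λ = 13.6 pm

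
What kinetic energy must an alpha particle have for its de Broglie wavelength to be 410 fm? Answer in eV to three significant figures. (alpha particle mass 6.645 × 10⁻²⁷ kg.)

KE = 1230 eV

p = h/λ = 6.626 × 10⁻³⁴ / 4.100 × 10⁻¹³ = 1.616 × 10⁻²¹ kg·m/s.
KE = p²/(2m) = (1.616 × 10⁻²¹)² / (2 × 6.645 × 10⁻²⁷) = 1.965 × 10⁻¹⁶ J = 1230 eV.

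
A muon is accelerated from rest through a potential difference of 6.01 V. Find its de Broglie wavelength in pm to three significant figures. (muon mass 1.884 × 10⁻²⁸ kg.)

KE = eV = 1.602 × 10⁻¹⁹ × 6.010 = 9.628 × 10⁻¹⁹ J.
p = √(2mKE) = √(2 × 1.884 × 10⁻²⁸ × 9.628 × 10⁻¹⁹) = 1.905 × 10⁻²³ kg·m/s.
λ = h/p = 6.626 × 10⁻³⁴ / 1.905 × 10⁻²³ = 3.48 × 10⁻¹¹ m = 34.8 pm.

λ = 34.8 pm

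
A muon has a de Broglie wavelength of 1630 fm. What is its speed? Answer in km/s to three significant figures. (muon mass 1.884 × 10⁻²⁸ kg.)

p = h/λ = 6.626 × 10⁻³⁴ / 1.630 × 10⁻¹² = 4.065 × 10⁻²² kg·m/s.
v = p/m = 4.065 × 10⁻²² / 1.884 × 10⁻²⁸ = 2.16 × 10⁶ m/s = 2160 km/s.

v = 2160 km/s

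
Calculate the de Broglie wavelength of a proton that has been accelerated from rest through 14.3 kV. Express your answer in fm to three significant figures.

KE = eV = 1.602 × 10⁻¹⁹ × 1.430 × 10⁴ = 2.291 × 10⁻¹⁵ J.
p = √(2mKE) = √(2 × 1.673 × 10⁻²⁷ × 2.291 × 10⁻¹⁵) = 2.769 × 10⁻²¹ kg·m/s.
λ = h/p = 6.626 × 10⁻³⁴ / 2.769 × 10⁻²¹ = 2.39 × 10⁻¹³ m = 239 fm.

λ = 239 fm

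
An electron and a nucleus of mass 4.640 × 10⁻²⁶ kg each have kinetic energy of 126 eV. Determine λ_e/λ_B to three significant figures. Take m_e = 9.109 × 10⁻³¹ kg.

λ_e/λ_B = 226

At fixed KE, p = √(2mKE) so λ = h/p ∝ 1/√m.
λ_e/λ_B = √(m_B/m_e) = √(4.640 × 10⁻²⁶/9.109 × 10⁻³¹) = √(5.094 × 10⁴) = 226.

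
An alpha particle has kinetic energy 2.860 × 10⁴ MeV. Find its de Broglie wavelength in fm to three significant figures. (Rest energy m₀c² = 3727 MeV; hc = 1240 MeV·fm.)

Total energy E = KE + m₀c² = 2.860 × 10⁴ + 3727 = 32327 MeV.
(pc)² = E² − (m₀c²)² = (32327)² − (3727)² = 1.031 × 10⁹ MeV², so pc = 3.211 × 10⁴ MeV.
λ = hc/(pc) = 1240 MeV·fm / 3.211 × 10⁴ MeV = 0.0386 fm.

λ = 0.0386 fm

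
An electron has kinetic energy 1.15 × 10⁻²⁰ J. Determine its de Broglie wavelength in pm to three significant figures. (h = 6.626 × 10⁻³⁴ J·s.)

λ = 4580 pm

p = √(2mKE) = √(2 × 9.109 × 10⁻³¹ × 1.150 × 10⁻²⁰) = 1.447 × 10⁻²⁵ kg·m/s.
λ = h/p = 6.626 × 10⁻³⁴ / 1.447 × 10⁻²⁵ = 4.58 × 10⁻⁹ m = 4580 pm.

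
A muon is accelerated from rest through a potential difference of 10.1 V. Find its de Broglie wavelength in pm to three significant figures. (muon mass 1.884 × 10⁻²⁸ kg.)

λ = 26.8 pm

KE = eV = 1.602 × 10⁻¹⁹ × 10.10 = 1.618 × 10⁻¹⁸ J.
p = √(2mKE) = √(2 × 1.884 × 10⁻²⁸ × 1.618 × 10⁻¹⁸) = 2.469 × 10⁻²³ kg·m/s.
λ = h/p = 6.626 × 10⁻³⁴ / 2.469 × 10⁻²³ = 2.68 × 10⁻¹¹ m = 26.8 pm.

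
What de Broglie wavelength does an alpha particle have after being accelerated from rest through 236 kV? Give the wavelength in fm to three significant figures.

KE = 2eV = 2 × 1.602 × 10⁻¹⁹ × 2.360 × 10⁵ = 7.561 × 10⁻¹⁴ J.
p = √(2mKE) = √(2 × 6.645 × 10⁻²⁷ × 7.561 × 10⁻¹⁴) = 3.170 × 10⁻²⁰ kg·m/s.
λ = h/p = 6.626 × 10⁻³⁴ / 3.170 × 10⁻²⁰ = 2.09 × 10⁻¹⁴ m = 20.9 fm.

λ = 20.9 fm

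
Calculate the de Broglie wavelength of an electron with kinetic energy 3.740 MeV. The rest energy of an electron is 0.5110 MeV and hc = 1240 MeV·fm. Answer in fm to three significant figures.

Total energy E = KE + m₀c² = 3.740 + 0.5110 = 4.2510 MeV.
(pc)² = E² − (m₀c²)² = (4.2510)² − (0.5110)² = 17.81 MeV², so pc = 4.220 MeV.
λ = hc/(pc) = 1240 MeV·fm / 4.220 MeV = 294 fm.

λ = 294 fm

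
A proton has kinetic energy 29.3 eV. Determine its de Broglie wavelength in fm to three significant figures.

λ = 5290 fm

KE = 29.3 eV = 4.694 × 10⁻¹⁸ J.
p = √(2mKE) = √(2 × 1.673 × 10⁻²⁷ × 4.694 × 10⁻¹⁸) = 1.253 × 10⁻²² kg·m/s.
λ = h/p = 6.626 × 10⁻³⁴ / 1.253 × 10⁻²² = 5.29 × 10⁻¹² m = 5290 fm.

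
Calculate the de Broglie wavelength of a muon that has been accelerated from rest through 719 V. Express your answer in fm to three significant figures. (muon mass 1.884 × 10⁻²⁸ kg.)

KE = eV = 1.602 × 10⁻¹⁹ × 719.0 = 1.152 × 10⁻¹⁶ J.
p = √(2mKE) = √(2 × 1.884 × 10⁻²⁸ × 1.152 × 10⁻¹⁶) = 2.083 × 10⁻²² kg·m/s.
λ = h/p = 6.626 × 10⁻³⁴ / 2.083 × 10⁻²² = 3.18 × 10⁻¹² m = 3180 fm.

λ = 3180 fm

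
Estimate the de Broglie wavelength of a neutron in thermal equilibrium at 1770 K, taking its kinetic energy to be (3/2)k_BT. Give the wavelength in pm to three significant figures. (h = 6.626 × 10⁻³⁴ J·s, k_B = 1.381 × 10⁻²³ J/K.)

KE = (3/2)k_BT = 1.5 × 1.381 × 10⁻²³ × 1770 = 3.667 × 10⁻²⁰ J.
p = √(2mKE) = √(2 × 1.675 × 10⁻²⁷ × 3.667 × 10⁻²⁰) = 1.108 × 10⁻²³ kg·m/s.
λ = h/p = 5.98 × 10⁻¹¹ m = 59.8 pm.

λ = 59.8 pm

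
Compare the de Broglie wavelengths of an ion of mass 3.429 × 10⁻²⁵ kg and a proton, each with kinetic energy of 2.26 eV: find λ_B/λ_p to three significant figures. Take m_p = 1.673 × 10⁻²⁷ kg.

λ_B/λ_p = 0.0698

At fixed KE, p = √(2mKE) so λ = h/p ∝ 1/√m.
λ_B/λ_p = √(m_p/m_B) = √(1.673 × 10⁻²⁷/3.429 × 10⁻²⁵) = √(4.879 × 10⁻³) = 0.0698.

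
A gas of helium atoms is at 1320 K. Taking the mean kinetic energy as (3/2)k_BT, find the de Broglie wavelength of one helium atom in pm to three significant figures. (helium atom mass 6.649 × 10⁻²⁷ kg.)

KE = (3/2)k_BT = 1.5 × 1.381 × 10⁻²³ × 1320 = 2.734 × 10⁻²⁰ J.
p = √(2mKE) = √(2 × 6.649 × 10⁻²⁷ × 2.734 × 10⁻²⁰) = 1.907 × 10⁻²³ kg·m/s.
λ = h/p = 3.47 × 10⁻¹¹ m = 34.7 pm.

λ = 34.7 pm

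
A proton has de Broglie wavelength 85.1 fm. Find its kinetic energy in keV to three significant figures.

p = h/λ = 6.626 × 10⁻³⁴ / 8.510 × 10⁻¹⁴ = 7.786 × 10⁻²¹ kg·m/s.
KE = p²/(2m) = (7.786 × 10⁻²¹)² / (2 × 1.673 × 10⁻²⁷) = 1.812 × 10⁻¹⁴ J = 113 keV.

KE = 113 keV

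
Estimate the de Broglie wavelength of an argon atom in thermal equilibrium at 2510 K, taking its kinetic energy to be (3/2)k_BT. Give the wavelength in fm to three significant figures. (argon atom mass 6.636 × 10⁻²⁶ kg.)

λ = 7980 fm

KE = (3/2)k_BT = 1.5 × 1.381 × 10⁻²³ × 2510 = 5.199 × 10⁻²⁰ J.
p = √(2mKE) = √(2 × 6.636 × 10⁻²⁶ × 5.199 × 10⁻²⁰) = 8.307 × 10⁻²³ kg·m/s.
λ = h/p = 7.98 × 10⁻¹² m = 7980 fm.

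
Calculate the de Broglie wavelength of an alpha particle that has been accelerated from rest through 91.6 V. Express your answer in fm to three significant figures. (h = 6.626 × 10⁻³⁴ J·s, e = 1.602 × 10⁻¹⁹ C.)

KE = 2eV = 2 × 1.602 × 10⁻¹⁹ × 91.60 = 2.935 × 10⁻¹⁷ J.
p = √(2mKE) = √(2 × 6.645 × 10⁻²⁷ × 2.935 × 10⁻¹⁷) = 6.245 × 10⁻²² kg·m/s.
λ = h/p = 6.626 × 10⁻³⁴ / 6.245 × 10⁻²² = 1.06 × 10⁻¹² m = 1060 fm.

λ = 1060 fm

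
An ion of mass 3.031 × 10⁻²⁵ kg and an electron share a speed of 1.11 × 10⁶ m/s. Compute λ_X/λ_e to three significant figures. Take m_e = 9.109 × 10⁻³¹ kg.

λ_X/λ_e = 3.01 × 10⁻⁶

At fixed v, p = mv so λ = h/(mv) ∝ 1/m.
λ_X/λ_e = m_e/m_X = 9.109 × 10⁻³¹/3.031 × 10⁻²⁵ = 3.01 × 10⁻⁶.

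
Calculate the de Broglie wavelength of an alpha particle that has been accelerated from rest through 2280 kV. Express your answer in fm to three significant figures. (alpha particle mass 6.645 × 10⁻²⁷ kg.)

KE = 2eV = 2 × 1.602 × 10⁻¹⁹ × 2.280 × 10⁶ = 7.305 × 10⁻¹³ J.
p = √(2mKE) = √(2 × 6.645 × 10⁻²⁷ × 7.305 × 10⁻¹³) = 9.853 × 10⁻²⁰ kg·m/s.
λ = h/p = 6.626 × 10⁻³⁴ / 9.853 × 10⁻²⁰ = 6.72 × 10⁻¹⁵ m = 6.72 fm.

λ = 6.72 fm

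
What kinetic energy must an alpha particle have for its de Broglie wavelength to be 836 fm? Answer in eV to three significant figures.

p = h/λ = 6.626 × 10⁻³⁴ / 8.360 × 10⁻¹³ = 7.926 × 10⁻²² kg·m/s.
KE = p²/(2m) = (7.926 × 10⁻²²)² / (2 × 6.645 × 10⁻²⁷) = 4.727 × 10⁻¹⁷ J = 295 eV.

KE = 295 eV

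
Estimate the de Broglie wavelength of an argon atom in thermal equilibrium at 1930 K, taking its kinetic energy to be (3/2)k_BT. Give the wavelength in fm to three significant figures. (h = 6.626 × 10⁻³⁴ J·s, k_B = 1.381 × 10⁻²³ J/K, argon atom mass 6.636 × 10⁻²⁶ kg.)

λ = 9100 fm

KE = (3/2)k_BT = 1.5 × 1.381 × 10⁻²³ × 1930 = 3.998 × 10⁻²⁰ J.
p = √(2mKE) = √(2 × 6.636 × 10⁻²⁶ × 3.998 × 10⁻²⁰) = 7.284 × 10⁻²³ kg·m/s.
λ = h/p = 9.10 × 10⁻¹² m = 9100 fm.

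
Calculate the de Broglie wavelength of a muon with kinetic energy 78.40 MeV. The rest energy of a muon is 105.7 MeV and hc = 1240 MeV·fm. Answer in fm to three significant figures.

Total energy E = KE + m₀c² = 78.40 + 105.7 = 184.10 MeV.
(pc)² = E² − (m₀c²)² = (184.10)² − (105.7)² = 2.272 × 10⁴ MeV², so pc = 150.7 MeV.
λ = hc/(pc) = 1240 MeV·fm / 150.7 MeV = 8.23 fm.

λ = 8.23 fm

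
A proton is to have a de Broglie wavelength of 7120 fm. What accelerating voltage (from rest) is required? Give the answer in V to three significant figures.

p = h/λ = 6.626 × 10⁻³⁴ / 7.120 × 10⁻¹² = 9.306 × 10⁻²³ kg·m/s.
KE = p²/(2m) = 2.588 × 10⁻¹⁸ J.
V = KE/e = 2.588 × 10⁻¹⁸ / (1.602 × 10⁻¹⁹) = 16.2 V.

V = 16.2 V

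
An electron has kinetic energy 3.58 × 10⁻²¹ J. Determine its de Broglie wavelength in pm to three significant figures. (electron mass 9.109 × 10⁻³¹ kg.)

λ = 8200 pm

p = √(2mKE) = √(2 × 9.109 × 10⁻³¹ × 3.580 × 10⁻²¹) = 8.076 × 10⁻²⁶ kg·m/s.
λ = h/p = 6.626 × 10⁻³⁴ / 8.076 × 10⁻²⁶ = 8.20 × 10⁻⁹ m = 8200 pm.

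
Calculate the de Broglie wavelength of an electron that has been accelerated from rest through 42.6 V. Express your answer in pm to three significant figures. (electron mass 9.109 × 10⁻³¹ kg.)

KE = eV = 1.602 × 10⁻¹⁹ × 42.60 = 6.825 × 10⁻¹⁸ J.
p = √(2mKE) = √(2 × 9.109 × 10⁻³¹ × 6.825 × 10⁻¹⁸) = 3.526 × 10⁻²⁴ kg·m/s.
λ = h/p = 6.626 × 10⁻³⁴ / 3.526 × 10⁻²⁴ = 1.88 × 10⁻¹⁰ m = 188 pm.

λ = 188 pm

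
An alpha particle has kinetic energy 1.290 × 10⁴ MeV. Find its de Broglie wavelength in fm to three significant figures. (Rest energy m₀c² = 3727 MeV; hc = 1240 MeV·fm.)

Total energy E = KE + m₀c² = 1.290 × 10⁴ + 3727 = 16627 MeV.
(pc)² = E² − (m₀c²)² = (16627)² − (3727)² = 2.626 × 10⁸ MeV², so pc = 1.620 × 10⁴ MeV.
λ = hc/(pc) = 1240 MeV·fm / 1.620 × 10⁴ MeV = 0.0765 fm.

λ = 0.0765 fm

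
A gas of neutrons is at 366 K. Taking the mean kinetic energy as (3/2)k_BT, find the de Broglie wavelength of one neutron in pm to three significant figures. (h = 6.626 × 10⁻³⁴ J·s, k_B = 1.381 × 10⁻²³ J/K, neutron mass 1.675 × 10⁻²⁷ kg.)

KE = (3/2)k_BT = 1.5 × 1.381 × 10⁻²³ × 366 = 7.582 × 10⁻²¹ J.
p = √(2mKE) = √(2 × 1.675 × 10⁻²⁷ × 7.582 × 10⁻²¹) = 5.040 × 10⁻²⁴ kg·m/s.
λ = h/p = 1.31 × 10⁻¹⁰ m = 131 pm.

λ = 131 pm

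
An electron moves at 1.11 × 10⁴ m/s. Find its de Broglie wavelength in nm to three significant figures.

λ = 65.5 nm

p = mv = 9.109 × 10⁻³¹ × 1.11 × 10⁴ = 1.011 × 10⁻²⁶ kg·m/s.
λ = h/p = 6.626 × 10⁻³⁴ / 1.011 × 10⁻²⁶ = 6.55 × 10⁻⁸ m = 65.5 nm.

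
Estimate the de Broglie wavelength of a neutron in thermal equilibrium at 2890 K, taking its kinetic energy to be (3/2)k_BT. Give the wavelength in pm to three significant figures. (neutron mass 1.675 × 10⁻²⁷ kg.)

KE = (3/2)k_BT = 1.5 × 1.381 × 10⁻²³ × 2890 = 5.987 × 10⁻²⁰ J.
p = √(2mKE) = √(2 × 1.675 × 10⁻²⁷ × 5.987 × 10⁻²⁰) = 1.416 × 10⁻²³ kg·m/s.
λ = h/p = 4.68 × 10⁻¹¹ m = 46.8 pm.

λ = 46.8 pm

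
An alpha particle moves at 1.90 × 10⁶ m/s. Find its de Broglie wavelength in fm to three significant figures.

p = mv = 6.645 × 10⁻²⁷ × 1.90 × 10⁶ = 1.263 × 10⁻²⁰ kg·m/s.
λ = h/p = 6.626 × 10⁻³⁴ / 1.263 × 10⁻²⁰ = 5.25 × 10⁻¹⁴ m = 52.5 fm.

λ = 52.5 fm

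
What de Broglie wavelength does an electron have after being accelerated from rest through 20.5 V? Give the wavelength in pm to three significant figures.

KE = eV = 1.602 × 10⁻¹⁹ × 20.50 = 3.284 × 10⁻¹⁸ J.
p = √(2mKE) = √(2 × 9.109 × 10⁻³¹ × 3.284 × 10⁻¹⁸) = 2.446 × 10⁻²⁴ kg·m/s.
λ = h/p = 6.626 × 10⁻³⁴ / 2.446 × 10⁻²⁴ = 2.71 × 10⁻¹⁰ m = 271 pm.

λ = 271 pm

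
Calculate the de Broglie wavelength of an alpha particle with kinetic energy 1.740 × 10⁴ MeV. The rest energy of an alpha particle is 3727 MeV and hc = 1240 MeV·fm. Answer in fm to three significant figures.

λ = 0.0596 fm

Total energy E = KE + m₀c² = 1.740 × 10⁴ + 3727 = 21127 MeV.
(pc)² = E² − (m₀c²)² = (21127)² − (3727)² = 4.325 × 10⁸ MeV², so pc = 2.080 × 10⁴ MeV.
λ = hc/(pc) = 1240 MeV·fm / 2.080 × 10⁴ MeV = 0.0596 fm.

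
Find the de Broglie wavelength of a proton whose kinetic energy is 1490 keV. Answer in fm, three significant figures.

KE = 1490 keV = 2.387 × 10⁻¹³ J.
p = √(2mKE) = √(2 × 1.673 × 10⁻²⁷ × 2.387 × 10⁻¹³) = 2.826 × 10⁻²⁰ kg·m/s.
λ = h/p = 6.626 × 10⁻³⁴ / 2.826 × 10⁻²⁰ = 2.34 × 10⁻¹⁴ m = 23.4 fm.

λ = 23.4 fm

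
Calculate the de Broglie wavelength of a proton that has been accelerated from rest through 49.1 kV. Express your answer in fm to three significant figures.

λ = 129 fm

KE = eV = 1.602 × 10⁻¹⁹ × 4.910 × 10⁴ = 7.866 × 10⁻¹⁵ J.
p = √(2mKE) = √(2 × 1.673 × 10⁻²⁷ × 7.866 × 10⁻¹⁵) = 5.130 × 10⁻²¹ kg·m/s.
λ = h/p = 6.626 × 10⁻³⁴ / 5.130 × 10⁻²¹ = 1.29 × 10⁻¹³ m = 129 fm.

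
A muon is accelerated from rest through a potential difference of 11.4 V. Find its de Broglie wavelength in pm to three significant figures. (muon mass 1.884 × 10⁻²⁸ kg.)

KE = eV = 1.602 × 10⁻¹⁹ × 11.40 = 1.826 × 10⁻¹⁸ J.
p = √(2mKE) = √(2 × 1.884 × 10⁻²⁸ × 1.826 × 10⁻¹⁸) = 2.623 × 10⁻²³ kg·m/s.
λ = h/p = 6.626 × 10⁻³⁴ / 2.623 × 10⁻²³ = 2.53 × 10⁻¹¹ m = 25.3 pm.

λ = 25.3 pm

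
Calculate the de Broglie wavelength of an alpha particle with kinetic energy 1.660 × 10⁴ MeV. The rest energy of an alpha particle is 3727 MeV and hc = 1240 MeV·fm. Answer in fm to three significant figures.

Total energy E = KE + m₀c² = 1.660 × 10⁴ + 3727 = 20327 MeV.
(pc)² = E² − (m₀c²)² = (20327)² − (3727)² = 3.993 × 10⁸ MeV², so pc = 1.998 × 10⁴ MeV.
λ = hc/(pc) = 1240 MeV·fm / 1.998 × 10⁴ MeV = 0.0621 fm.

λ = 0.0621 fm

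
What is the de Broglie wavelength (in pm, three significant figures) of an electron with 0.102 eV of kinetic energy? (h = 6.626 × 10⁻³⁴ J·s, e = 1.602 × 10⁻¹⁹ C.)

KE = 0.102 eV = 1.634 × 10⁻²⁰ J.
p = √(2mKE) = √(2 × 9.109 × 10⁻³¹ × 1.634 × 10⁻²⁰) = 1.725 × 10⁻²⁵ kg·m/s.
λ = h/p = 6.626 × 10⁻³⁴ / 1.725 × 10⁻²⁵ = 3.84 × 10⁻⁹ m = 3840 pm.

λ = 3840 pm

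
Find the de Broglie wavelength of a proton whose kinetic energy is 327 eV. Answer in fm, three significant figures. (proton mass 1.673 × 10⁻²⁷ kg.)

KE = 327 eV = 5.239 × 10⁻¹⁷ J.
p = √(2mKE) = √(2 × 1.673 × 10⁻²⁷ × 5.239 × 10⁻¹⁷) = 4.187 × 10⁻²² kg·m/s.
λ = h/p = 6.626 × 10⁻³⁴ / 4.187 × 10⁻²² = 1.58 × 10⁻¹² m = 1580 fm.

λ = 1580 fm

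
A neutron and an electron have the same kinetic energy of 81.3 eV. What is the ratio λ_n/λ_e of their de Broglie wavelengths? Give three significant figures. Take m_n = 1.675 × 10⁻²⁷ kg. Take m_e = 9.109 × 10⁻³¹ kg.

λ_n/λ_e = 0.0233

At fixed KE, p = √(2mKE) so λ = h/p ∝ 1/√m.
λ_n/λ_e = √(m_e/m_n) = √(9.109 × 10⁻³¹/1.675 × 10⁻²⁷) = √(5.438 × 10⁻⁴) = 0.0233.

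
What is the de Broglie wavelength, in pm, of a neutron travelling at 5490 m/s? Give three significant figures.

p = mv = 1.675 × 10⁻²⁷ × 5490 = 9.196 × 10⁻²⁴ kg·m/s.
λ = h/p = 6.626 × 10⁻³⁴ / 9.196 × 10⁻²⁴ = 7.21 × 10⁻¹¹ m = 72.1 pm.

λ = 72.1 pm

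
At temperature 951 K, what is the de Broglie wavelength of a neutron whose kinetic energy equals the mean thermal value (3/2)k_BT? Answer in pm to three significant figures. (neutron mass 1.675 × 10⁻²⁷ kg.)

KE = (3/2)k_BT = 1.5 × 1.381 × 10⁻²³ × 951 = 1.970 × 10⁻²⁰ J.
p = √(2mKE) = √(2 × 1.675 × 10⁻²⁷ × 1.970 × 10⁻²⁰) = 8.124 × 10⁻²⁴ kg·m/s.
λ = h/p = 8.16 × 10⁻¹¹ m = 81.6 pm.

λ = 81.6 pm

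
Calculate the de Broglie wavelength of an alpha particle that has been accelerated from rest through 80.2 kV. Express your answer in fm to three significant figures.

KE = 2eV = 2 × 1.602 × 10⁻¹⁹ × 8.020 × 10⁴ = 2.570 × 10⁻¹⁴ J.
p = √(2mKE) = √(2 × 6.645 × 10⁻²⁷ × 2.570 × 10⁻¹⁴) = 1.848 × 10⁻²⁰ kg·m/s.
λ = h/p = 6.626 × 10⁻³⁴ / 1.848 × 10⁻²⁰ = 3.59 × 10⁻¹⁴ m = 35.9 fm.

λ = 35.9 fm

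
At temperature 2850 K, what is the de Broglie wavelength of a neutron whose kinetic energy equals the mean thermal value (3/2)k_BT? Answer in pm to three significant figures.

λ = 47.1 pm

KE = (3/2)k_BT = 1.5 × 1.381 × 10⁻²³ × 2850 = 5.904 × 10⁻²⁰ J.
p = √(2mKE) = √(2 × 1.675 × 10⁻²⁷ × 5.904 × 10⁻²⁰) = 1.406 × 10⁻²³ kg·m/s.
λ = h/p = 4.71 × 10⁻¹¹ m = 47.1 pm.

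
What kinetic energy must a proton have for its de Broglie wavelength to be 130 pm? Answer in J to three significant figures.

KE = 7.76 × 10⁻²¹ J

p = h/λ = 6.626 × 10⁻³⁴ / 1.300 × 10⁻¹⁰ = 5.097 × 10⁻²⁴ kg·m/s.
KE = p²/(2m) = (5.097 × 10⁻²⁴)² / (2 × 1.673 × 10⁻²⁷) = 7.764 × 10⁻²¹ J = 7.76 × 10⁻²¹ J.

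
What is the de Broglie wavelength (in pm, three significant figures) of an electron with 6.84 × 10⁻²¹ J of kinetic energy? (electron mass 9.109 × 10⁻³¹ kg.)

λ = 5940 pm

p = √(2mKE) = √(2 × 9.109 × 10⁻³¹ × 6.840 × 10⁻²¹) = 1.116 × 10⁻²⁵ kg·m/s.
λ = h/p = 6.626 × 10⁻³⁴ / 1.116 × 10⁻²⁵ = 5.94 × 10⁻⁹ m = 5940 pm.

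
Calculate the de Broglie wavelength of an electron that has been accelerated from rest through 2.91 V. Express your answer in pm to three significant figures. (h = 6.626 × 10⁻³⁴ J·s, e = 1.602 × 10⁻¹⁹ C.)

KE = eV = 1.602 × 10⁻¹⁹ × 2.910 = 4.662 × 10⁻¹⁹ J.
p = √(2mKE) = √(2 × 9.109 × 10⁻³¹ × 4.662 × 10⁻¹⁹) = 9.216 × 10⁻²⁵ kg·m/s.
λ = h/p = 6.626 × 10⁻³⁴ / 9.216 × 10⁻²⁵ = 7.19 × 10⁻¹⁰ m = 719 pm.

λ = 719 pm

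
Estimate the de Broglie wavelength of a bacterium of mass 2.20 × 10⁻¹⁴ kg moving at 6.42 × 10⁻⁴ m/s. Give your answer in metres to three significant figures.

λ = 4.69 × 10⁻¹⁷ m

p = mv = 2.20 × 10⁻¹⁴ × 6.42 × 10⁻⁴ = 1.412 × 10⁻¹⁷ kg·m/s.
λ = h/p = 6.626 × 10⁻³⁴ / 1.412 × 10⁻¹⁷ = 4.69 × 10⁻¹⁷ m.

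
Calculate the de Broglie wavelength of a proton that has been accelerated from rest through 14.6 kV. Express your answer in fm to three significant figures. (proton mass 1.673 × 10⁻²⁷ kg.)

λ = 237 fm

KE = eV = 1.602 × 10⁻¹⁹ × 1.460 × 10⁴ = 2.339 × 10⁻¹⁵ J.
p = √(2mKE) = √(2 × 1.673 × 10⁻²⁷ × 2.339 × 10⁻¹⁵) = 2.798 × 10⁻²¹ kg·m/s.
λ = h/p = 6.626 × 10⁻³⁴ / 2.798 × 10⁻²¹ = 2.37 × 10⁻¹³ m = 237 fm.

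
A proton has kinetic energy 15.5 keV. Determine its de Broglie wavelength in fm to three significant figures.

KE = 15.5 keV = 2.483 × 10⁻¹⁵ J.
p = √(2mKE) = √(2 × 1.673 × 10⁻²⁷ × 2.483 × 10⁻¹⁵) = 2.882 × 10⁻²¹ kg·m/s.
λ = h/p = 6.626 × 10⁻³⁴ / 2.882 × 10⁻²¹ = 2.30 × 10⁻¹³ m = 230 fm.

λ = 230 fm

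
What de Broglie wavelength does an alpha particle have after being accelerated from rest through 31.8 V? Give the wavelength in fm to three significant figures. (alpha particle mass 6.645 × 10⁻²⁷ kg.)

KE = 2eV = 2 × 1.602 × 10⁻¹⁹ × 31.80 = 1.019 × 10⁻¹⁷ J.
p = √(2mKE) = √(2 × 6.645 × 10⁻²⁷ × 1.019 × 10⁻¹⁷) = 3.680 × 10⁻²² kg·m/s.
λ = h/p = 6.626 × 10⁻³⁴ / 3.680 × 10⁻²² = 1.80 × 10⁻¹² m = 1800 fm.

λ = 1800 fm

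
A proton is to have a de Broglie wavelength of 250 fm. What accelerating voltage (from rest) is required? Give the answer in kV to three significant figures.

p = h/λ = 6.626 × 10⁻³⁴ / 2.500 × 10⁻¹³ = 2.650 × 10⁻²¹ kg·m/s.
KE = p²/(2m) = 2.099 × 10⁻¹⁵ J.
V = KE/e = 2.099 × 10⁻¹⁵ / (1.602 × 10⁻¹⁹) = 13.1 kV.

V = 13.1 kV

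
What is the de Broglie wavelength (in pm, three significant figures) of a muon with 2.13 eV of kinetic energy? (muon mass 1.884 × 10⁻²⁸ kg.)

λ = 58.4 pm

KE = 2.13 eV = 3.412 × 10⁻¹⁹ J.
p = √(2mKE) = √(2 × 1.884 × 10⁻²⁸ × 3.412 × 10⁻¹⁹) = 1.134 × 10⁻²³ kg·m/s.
λ = h/p = 6.626 × 10⁻³⁴ / 1.134 × 10⁻²³ = 5.84 × 10⁻¹¹ m = 58.4 pm.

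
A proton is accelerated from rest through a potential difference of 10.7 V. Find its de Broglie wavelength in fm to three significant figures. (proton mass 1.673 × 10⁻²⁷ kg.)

KE = eV = 1.602 × 10⁻¹⁹ × 10.70 = 1.714 × 10⁻¹⁸ J.
p = √(2mKE) = √(2 × 1.673 × 10⁻²⁷ × 1.714 × 10⁻¹⁸) = 7.573 × 10⁻²³ kg·m/s.
λ = h/p = 6.626 × 10⁻³⁴ / 7.573 × 10⁻²³ = 8.75 × 10⁻¹² m = 8750 fm.

λ = 8750 fm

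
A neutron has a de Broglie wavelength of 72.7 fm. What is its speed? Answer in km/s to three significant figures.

v = 5440 km/s

p = h/λ = 6.626 × 10⁻³⁴ / 7.270 × 10⁻¹⁴ = 9.114 × 10⁻²¹ kg·m/s.
v = p/m = 9.114 × 10⁻²¹ / 1.675 × 10⁻²⁷ = 5.44 × 10⁶ m/s = 5440 km/s.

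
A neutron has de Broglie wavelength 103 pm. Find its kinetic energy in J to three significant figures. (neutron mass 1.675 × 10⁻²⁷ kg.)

KE = 1.24 × 10⁻²⁰ J

p = h/λ = 6.626 × 10⁻³⁴ / 1.030 × 10⁻¹⁰ = 6.433 × 10⁻²⁴ kg·m/s.
KE = p²/(2m) = (6.433 × 10⁻²⁴)² / (2 × 1.675 × 10⁻²⁷) = 1.235 × 10⁻²⁰ J = 1.24 × 10⁻²⁰ J.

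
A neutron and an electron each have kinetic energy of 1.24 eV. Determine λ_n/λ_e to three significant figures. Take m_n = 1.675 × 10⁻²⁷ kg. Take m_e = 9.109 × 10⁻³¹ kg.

λ_n/λ_e = 0.0233

At fixed KE, p = √(2mKE) so λ = h/p ∝ 1/√m.
λ_n/λ_e = √(m_e/m_n) = √(9.109 × 10⁻³¹/1.675 × 10⁻²⁷) = √(5.438 × 10⁻⁴) = 0.0233.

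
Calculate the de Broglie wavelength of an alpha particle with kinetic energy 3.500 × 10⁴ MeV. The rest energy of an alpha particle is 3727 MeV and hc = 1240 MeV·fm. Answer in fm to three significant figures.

Total energy E = KE + m₀c² = 3.500 × 10⁴ + 3727 = 38727 MeV.
(pc)² = E² − (m₀c²)² = (38727)² − (3727)² = 1.486 × 10⁹ MeV², so pc = 3.855 × 10⁴ MeV.
λ = hc/(pc) = 1240 MeV·fm / 3.855 × 10⁴ MeV = 0.0322 fm.

λ = 0.0322 fm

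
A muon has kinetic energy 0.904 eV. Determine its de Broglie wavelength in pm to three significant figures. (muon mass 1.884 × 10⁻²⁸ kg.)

KE = 0.904 eV = 1.448 × 10⁻¹⁹ J.
p = √(2mKE) = √(2 × 1.884 × 10⁻²⁸ × 1.448 × 10⁻¹⁹) = 7.387 × 10⁻²⁴ kg·m/s.
λ = h/p = 6.626 × 10⁻³⁴ / 7.387 × 10⁻²⁴ = 8.97 × 10⁻¹¹ m = 89.7 pm.

λ = 89.7 pm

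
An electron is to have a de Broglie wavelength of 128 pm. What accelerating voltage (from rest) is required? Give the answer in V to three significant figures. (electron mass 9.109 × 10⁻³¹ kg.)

p = h/λ = 6.626 × 10⁻³⁴ / 1.280 × 10⁻¹⁰ = 5.177 × 10⁻²⁴ kg·m/s.
KE = p²/(2m) = 1.471 × 10⁻¹⁷ J.
V = KE/e = 1.471 × 10⁻¹⁷ / (1.602 × 10⁻¹⁹) = 91.8 V.

V = 91.8 V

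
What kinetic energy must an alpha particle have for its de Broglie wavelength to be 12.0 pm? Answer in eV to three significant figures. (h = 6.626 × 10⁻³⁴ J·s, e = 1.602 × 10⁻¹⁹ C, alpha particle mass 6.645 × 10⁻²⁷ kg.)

KE = 1.43 eV

p = h/λ = 6.626 × 10⁻³⁴ / 1.200 × 10⁻¹¹ = 5.522 × 10⁻²³ kg·m/s.
KE = p²/(2m) = (5.522 × 10⁻²³)² / (2 × 6.645 × 10⁻²⁷) = 2.294 × 10⁻¹⁹ J = 1.43 eV.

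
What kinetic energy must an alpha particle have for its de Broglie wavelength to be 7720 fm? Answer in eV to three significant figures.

KE = 3.46 eV

p = h/λ = 6.626 × 10⁻³⁴ / 7.720 × 10⁻¹² = 8.583 × 10⁻²³ kg·m/s.
KE = p²/(2m) = (8.583 × 10⁻²³)² / (2 × 6.645 × 10⁻²⁷) = 5.543 × 10⁻¹⁹ J = 3.46 eV.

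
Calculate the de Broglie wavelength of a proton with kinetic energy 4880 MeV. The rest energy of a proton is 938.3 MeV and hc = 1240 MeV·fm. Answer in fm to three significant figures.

Total energy E = KE + m₀c² = 4880 + 938.3 = 5818.3 MeV.
(pc)² = E² − (m₀c²)² = (5818.3)² − (938.3)² = 3.297 × 10⁷ MeV², so pc = 5742 MeV.
λ = hc/(pc) = 1240 MeV·fm / 5742 MeV = 0.216 fm.

λ = 0.216 fm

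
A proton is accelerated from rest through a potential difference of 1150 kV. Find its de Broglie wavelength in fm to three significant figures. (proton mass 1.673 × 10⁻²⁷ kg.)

KE = eV = 1.602 × 10⁻¹⁹ × 1.150 × 10⁶ = 1.842 × 10⁻¹³ J.
p = √(2mKE) = √(2 × 1.673 × 10⁻²⁷ × 1.842 × 10⁻¹³) = 2.483 × 10⁻²⁰ kg·m/s.
λ = h/p = 6.626 × 10⁻³⁴ / 2.483 × 10⁻²⁰ = 2.67 × 10⁻¹⁴ m = 26.7 fm.

λ = 26.7 fm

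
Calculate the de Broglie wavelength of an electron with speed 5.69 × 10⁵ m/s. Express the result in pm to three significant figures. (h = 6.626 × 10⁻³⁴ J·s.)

p = mv = 9.109 × 10⁻³¹ × 5.69 × 10⁵ = 5.183 × 10⁻²⁵ kg·m/s.
λ = h/p = 6.626 × 10⁻³⁴ / 5.183 × 10⁻²⁵ = 1.28 × 10⁻⁹ m = 1280 pm.

λ = 1280 pm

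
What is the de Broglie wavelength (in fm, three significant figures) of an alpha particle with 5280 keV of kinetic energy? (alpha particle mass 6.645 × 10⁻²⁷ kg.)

KE = 5280 keV = 8.459 × 10⁻¹³ J.
p = √(2mKE) = √(2 × 6.645 × 10⁻²⁷ × 8.459 × 10⁻¹³) = 1.060 × 10⁻¹⁹ kg·m/s.
λ = h/p = 6.626 × 10⁻³⁴ / 1.060 × 10⁻¹⁹ = 6.25 × 10⁻¹⁵ m = 6.25 fm.

λ = 6.25 fm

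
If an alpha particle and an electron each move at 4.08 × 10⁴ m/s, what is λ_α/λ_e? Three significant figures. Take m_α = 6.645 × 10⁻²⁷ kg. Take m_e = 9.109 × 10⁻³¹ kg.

λ_α/λ_e = 1.37 × 10⁻⁴

At fixed v, p = mv so λ = h/(mv) ∝ 1/m.
λ_α/λ_e = m_e/m_α = 9.109 × 10⁻³¹/6.645 × 10⁻²⁷ = 1.37 × 10⁻⁴.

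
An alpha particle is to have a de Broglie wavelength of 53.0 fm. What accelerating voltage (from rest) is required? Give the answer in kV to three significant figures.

V = 36.7 kV

p = h/λ = 6.626 × 10⁻³⁴ / 5.300 × 10⁻¹⁴ = 1.250 × 10⁻²⁰ kg·m/s.
KE = p²/(2m) = 1.176 × 10⁻¹⁴ J.
V = KE/2e = 1.176 × 10⁻¹⁴ / (2 × 1.602 × 10⁻¹⁹) = 36.7 kV.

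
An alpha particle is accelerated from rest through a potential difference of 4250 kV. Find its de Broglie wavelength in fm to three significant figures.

λ = 4.93 fm

KE = 2eV = 2 × 1.602 × 10⁻¹⁹ × 4.250 × 10⁶ = 1.362 × 10⁻¹² J.
p = √(2mKE) = √(2 × 6.645 × 10⁻²⁷ × 1.362 × 10⁻¹²) = 1.345 × 10⁻¹⁹ kg·m/s.
λ = h/p = 6.626 × 10⁻³⁴ / 1.345 × 10⁻¹⁹ = 4.93 × 10⁻¹⁵ m = 4.93 fm.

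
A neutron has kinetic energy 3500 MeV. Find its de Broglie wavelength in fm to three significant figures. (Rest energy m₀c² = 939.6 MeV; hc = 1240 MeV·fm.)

λ = 0.286 fm

Total energy E = KE + m₀c² = 3500 + 939.6 = 4439.6 MeV.
(pc)² = E² − (m₀c²)² = (4439.6)² − (939.6)² = 1.883 × 10⁷ MeV², so pc = 4339 MeV.
λ = hc/(pc) = 1240 MeV·fm / 4339 MeV = 0.286 fm.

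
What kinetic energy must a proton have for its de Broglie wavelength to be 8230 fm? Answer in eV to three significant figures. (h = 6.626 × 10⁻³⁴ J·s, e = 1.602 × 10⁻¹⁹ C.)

KE = 12.1 eV

p = h/λ = 6.626 × 10⁻³⁴ / 8.230 × 10⁻¹² = 8.051 × 10⁻²³ kg·m/s.
KE = p²/(2m) = (8.051 × 10⁻²³)² / (2 × 1.673 × 10⁻²⁷) = 1.937 × 10⁻¹⁸ J = 12.1 eV.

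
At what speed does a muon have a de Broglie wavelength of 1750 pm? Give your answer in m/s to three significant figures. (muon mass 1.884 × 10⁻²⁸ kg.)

p = h/λ = 6.626 × 10⁻³⁴ / 1.750 × 10⁻⁹ = 3.786 × 10⁻²⁵ kg·m/s.
v = p/m = 3.786 × 10⁻²⁵ / 1.884 × 10⁻²⁸ = 2.01 × 10³ m/s = 2010 m/s.

v = 2010 m/s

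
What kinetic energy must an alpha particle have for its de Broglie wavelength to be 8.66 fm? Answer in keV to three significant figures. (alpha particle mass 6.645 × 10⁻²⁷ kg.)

p = h/λ = 6.626 × 10⁻³⁴ / 8.660 × 10⁻¹⁵ = 7.651 × 10⁻²⁰ kg·m/s.
KE = p²/(2m) = (7.651 × 10⁻²⁰)² / (2 × 6.645 × 10⁻²⁷) = 4.405 × 10⁻¹³ J = 2750 keV.

KE = 2750 keV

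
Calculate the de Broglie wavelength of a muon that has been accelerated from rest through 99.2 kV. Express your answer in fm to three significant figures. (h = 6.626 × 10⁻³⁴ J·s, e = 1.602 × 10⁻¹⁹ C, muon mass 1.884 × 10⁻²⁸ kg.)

KE = eV = 1.602 × 10⁻¹⁹ × 9.920 × 10⁴ = 1.589 × 10⁻¹⁴ J.
p = √(2mKE) = √(2 × 1.884 × 10⁻²⁸ × 1.589 × 10⁻¹⁴) = 2.447 × 10⁻²¹ kg·m/s.
λ = h/p = 6.626 × 10⁻³⁴ / 2.447 × 10⁻²¹ = 2.71 × 10⁻¹³ m = 271 fm.

λ = 271 fm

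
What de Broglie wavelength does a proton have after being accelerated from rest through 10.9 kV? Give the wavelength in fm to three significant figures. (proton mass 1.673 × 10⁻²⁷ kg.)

λ = 274 fm

KE = eV = 1.602 × 10⁻¹⁹ × 1.090 × 10⁴ = 1.746 × 10⁻¹⁵ J.
p = √(2mKE) = √(2 × 1.673 × 10⁻²⁷ × 1.746 × 10⁻¹⁵) = 2.417 × 10⁻²¹ kg·m/s.
λ = h/p = 6.626 × 10⁻³⁴ / 2.417 × 10⁻²¹ = 2.74 × 10⁻¹³ m = 274 fm.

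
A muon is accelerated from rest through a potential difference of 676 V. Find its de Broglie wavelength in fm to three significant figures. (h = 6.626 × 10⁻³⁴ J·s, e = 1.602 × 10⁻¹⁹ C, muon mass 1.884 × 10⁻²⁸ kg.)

λ = 3280 fm

KE = eV = 1.602 × 10⁻¹⁹ × 676.0 = 1.083 × 10⁻¹⁶ J.
p = √(2mKE) = √(2 × 1.884 × 10⁻²⁸ × 1.083 × 10⁻¹⁶) = 2.020 × 10⁻²² kg·m/s.
λ = h/p = 6.626 × 10⁻³⁴ / 2.020 × 10⁻²² = 3.28 × 10⁻¹² m = 3280 fm.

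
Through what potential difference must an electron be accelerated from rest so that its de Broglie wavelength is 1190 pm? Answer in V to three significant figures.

V = 1.06 V

p = h/λ = 6.626 × 10⁻³⁴ / 1.190 × 10⁻⁹ = 5.568 × 10⁻²⁵ kg·m/s.
KE = p²/(2m) = 1.702 × 10⁻¹⁹ J.
V = KE/e = 1.702 × 10⁻¹⁹ / (1.602 × 10⁻¹⁹) = 1.06 V.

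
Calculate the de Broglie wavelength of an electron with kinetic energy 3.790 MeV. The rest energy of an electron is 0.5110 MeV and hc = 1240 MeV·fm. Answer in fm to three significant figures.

Total energy E = KE + m₀c² = 3.790 + 0.5110 = 4.3010 MeV.
(pc)² = E² − (m₀c²)² = (4.3010)² − (0.5110)² = 18.24 MeV², so pc = 4.271 MeV.
λ = hc/(pc) = 1240 MeV·fm / 4.271 MeV = 290 fm.

λ = 290 fm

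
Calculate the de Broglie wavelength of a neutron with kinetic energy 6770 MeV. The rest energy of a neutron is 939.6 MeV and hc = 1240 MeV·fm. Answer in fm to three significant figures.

Total energy E = KE + m₀c² = 6770 + 939.6 = 7709.6 MeV.
(pc)² = E² − (m₀c²)² = (7709.6)² − (939.6)² = 5.856 × 10⁷ MeV², so pc = 7652 MeV.
λ = hc/(pc) = 1240 MeV·fm / 7652 MeV = 0.162 fm.

λ = 0.162 fm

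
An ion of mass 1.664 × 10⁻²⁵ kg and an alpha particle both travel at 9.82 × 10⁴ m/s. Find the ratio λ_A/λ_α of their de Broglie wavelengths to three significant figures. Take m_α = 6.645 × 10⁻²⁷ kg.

At fixed v, p = mv so λ = h/(mv) ∝ 1/m.
λ_A/λ_α = m_α/m_A = 6.645 × 10⁻²⁷/1.664 × 10⁻²⁵ = 0.0399.

λ_A/λ_α = 0.0399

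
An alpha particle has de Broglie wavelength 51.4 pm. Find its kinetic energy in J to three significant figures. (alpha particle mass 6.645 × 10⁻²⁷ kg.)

p = h/λ = 6.626 × 10⁻³⁴ / 5.140 × 10⁻¹¹ = 1.289 × 10⁻²³ kg·m/s.
KE = p²/(2m) = (1.289 × 10⁻²³)² / (2 × 6.645 × 10⁻²⁷) = 1.250 × 10⁻²⁰ J = 1.25 × 10⁻²⁰ J.

KE = 1.25 × 10⁻²⁰ J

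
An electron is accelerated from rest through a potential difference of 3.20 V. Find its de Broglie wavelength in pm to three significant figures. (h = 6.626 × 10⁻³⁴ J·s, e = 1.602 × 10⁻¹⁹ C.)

KE = eV = 1.602 × 10⁻¹⁹ × 3.200 = 5.126 × 10⁻¹⁹ J.
p = √(2mKE) = √(2 × 9.109 × 10⁻³¹ × 5.126 × 10⁻¹⁹) = 9.664 × 10⁻²⁵ kg·m/s.
λ = h/p = 6.626 × 10⁻³⁴ / 9.664 × 10⁻²⁵ = 6.86 × 10⁻¹⁰ m = 686 pm.

λ = 686 pm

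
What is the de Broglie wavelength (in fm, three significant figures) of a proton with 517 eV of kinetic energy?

KE = 517 eV = 8.282 × 10⁻¹⁷ J.
p = √(2mKE) = √(2 × 1.673 × 10⁻²⁷ × 8.282 × 10⁻¹⁷) = 5.264 × 10⁻²² kg·m/s.
λ = h/p = 6.626 × 10⁻³⁴ / 5.264 × 10⁻²² = 1.26 × 10⁻¹² m = 1260 fm.

λ = 1260 fm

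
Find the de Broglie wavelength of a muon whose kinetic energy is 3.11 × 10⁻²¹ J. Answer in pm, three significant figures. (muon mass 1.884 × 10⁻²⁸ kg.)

λ = 612 pm

p = √(2mKE) = √(2 × 1.884 × 10⁻²⁸ × 3.110 × 10⁻²¹) = 1.083 × 10⁻²⁴ kg·m/s.
λ = h/p = 6.626 × 10⁻³⁴ / 1.083 × 10⁻²⁴ = 6.12 × 10⁻¹⁰ m = 612 pm.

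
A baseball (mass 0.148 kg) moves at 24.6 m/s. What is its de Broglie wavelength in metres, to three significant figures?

p = mv = 0.148 × 24.6 = 3.641 kg·m/s.
λ = h/p = 6.626 × 10⁻³⁴ / 3.641 = 1.82 × 10⁻³⁴ m.

λ = 1.82 × 10⁻³⁴ m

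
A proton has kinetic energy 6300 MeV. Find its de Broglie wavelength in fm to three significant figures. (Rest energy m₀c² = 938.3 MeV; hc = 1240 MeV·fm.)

λ = 0.173 fm

Total energy E = KE + m₀c² = 6300 + 938.3 = 7238.3 MeV.
(pc)² = E² − (m₀c²)² = (7238.3)² − (938.3)² = 5.151 × 10⁷ MeV², so pc = 7177 MeV.
λ = hc/(pc) = 1240 MeV·fm / 7177 MeV = 0.173 fm.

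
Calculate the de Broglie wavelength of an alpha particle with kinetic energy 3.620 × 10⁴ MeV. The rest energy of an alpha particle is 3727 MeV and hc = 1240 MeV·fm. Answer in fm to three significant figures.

Total energy E = KE + m₀c² = 3.620 × 10⁴ + 3727 = 39927 MeV.
(pc)² = E² − (m₀c²)² = (39927)² − (3727)² = 1.580 × 10⁹ MeV², so pc = 3.975 × 10⁴ MeV.
λ = hc/(pc) = 1240 MeV·fm / 3.975 × 10⁴ MeV = 0.0312 fm.

λ = 0.0312 fm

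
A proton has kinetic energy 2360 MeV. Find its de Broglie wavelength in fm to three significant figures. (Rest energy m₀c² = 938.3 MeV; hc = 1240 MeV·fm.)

Total energy E = KE + m₀c² = 2360 + 938.3 = 3298.3 MeV.
(pc)² = E² − (m₀c²)² = (3298.3)² − (938.3)² = 9.998 × 10⁶ MeV², so pc = 3162 MeV.
λ = hc/(pc) = 1240 MeV·fm / 3162 MeV = 0.392 fm.

λ = 0.392 fm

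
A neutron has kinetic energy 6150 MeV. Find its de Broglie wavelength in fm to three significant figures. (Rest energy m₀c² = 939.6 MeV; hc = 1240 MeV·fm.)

λ = 0.176 fm

Total energy E = KE + m₀c² = 6150 + 939.6 = 7089.6 MeV.
(pc)² = E² − (m₀c²)² = (7089.6)² − (939.6)² = 4.938 × 10⁷ MeV², so pc = 7027 MeV.
λ = hc/(pc) = 1240 MeV·fm / 7027 MeV = 0.176 fm.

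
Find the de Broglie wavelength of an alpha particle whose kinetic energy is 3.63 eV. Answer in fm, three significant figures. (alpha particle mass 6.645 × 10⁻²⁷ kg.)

KE = 3.63 eV = 5.815 × 10⁻¹⁹ J.
p = √(2mKE) = √(2 × 6.645 × 10⁻²⁷ × 5.815 × 10⁻¹⁹) = 8.791 × 10⁻²³ kg·m/s.
λ = h/p = 6.626 × 10⁻³⁴ / 8.791 × 10⁻²³ = 7.54 × 10⁻¹² m = 7540 fm.

λ = 7540 fm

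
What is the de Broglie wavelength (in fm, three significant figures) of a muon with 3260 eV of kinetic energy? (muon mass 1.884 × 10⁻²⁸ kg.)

λ = 1490 fm

KE = 3260 eV = 5.223 × 10⁻¹⁶ J.
p = √(2mKE) = √(2 × 1.884 × 10⁻²⁸ × 5.223 × 10⁻¹⁶) = 4.436 × 10⁻²² kg·m/s.
λ = h/p = 6.626 × 10⁻³⁴ / 4.436 × 10⁻²² = 1.49 × 10⁻¹² m = 1490 fm.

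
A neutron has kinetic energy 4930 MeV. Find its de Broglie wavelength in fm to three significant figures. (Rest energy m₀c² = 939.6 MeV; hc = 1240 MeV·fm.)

λ = 0.214 fm

Total energy E = KE + m₀c² = 4930 + 939.6 = 5869.6 MeV.
(pc)² = E² − (m₀c²)² = (5869.6)² − (939.6)² = 3.357 × 10⁷ MeV², so pc = 5794 MeV.
λ = hc/(pc) = 1240 MeV·fm / 5794 MeV = 0.214 fm.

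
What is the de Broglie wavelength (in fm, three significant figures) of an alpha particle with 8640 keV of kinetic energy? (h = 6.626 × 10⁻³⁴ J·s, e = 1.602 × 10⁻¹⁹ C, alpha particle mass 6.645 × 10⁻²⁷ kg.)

KE = 8640 keV = 1.384 × 10⁻¹² J.
p = √(2mKE) = √(2 × 6.645 × 10⁻²⁷ × 1.384 × 10⁻¹²) = 1.356 × 10⁻¹⁹ kg·m/s.
λ = h/p = 6.626 × 10⁻³⁴ / 1.356 × 10⁻¹⁹ = 4.89 × 10⁻¹⁵ m = 4.89 fm.

λ = 4.89 fm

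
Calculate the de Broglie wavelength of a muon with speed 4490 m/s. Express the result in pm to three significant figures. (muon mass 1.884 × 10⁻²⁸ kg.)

p = mv = 1.884 × 10⁻²⁸ × 4490 = 8.459 × 10⁻²⁵ kg·m/s.
λ = h/p = 6.626 × 10⁻³⁴ / 8.459 × 10⁻²⁵ = 7.83 × 10⁻¹⁰ m = 783 pm.

λ = 783 pm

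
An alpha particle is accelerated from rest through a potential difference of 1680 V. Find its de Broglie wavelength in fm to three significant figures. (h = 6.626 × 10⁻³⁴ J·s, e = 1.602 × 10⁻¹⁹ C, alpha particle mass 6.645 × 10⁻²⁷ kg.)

λ = 248 fm

KE = 2eV = 2 × 1.602 × 10⁻¹⁹ × 1680 = 5.383 × 10⁻¹⁶ J.
p = √(2mKE) = √(2 × 6.645 × 10⁻²⁷ × 5.383 × 10⁻¹⁶) = 2.675 × 10⁻²¹ kg·m/s.
λ = h/p = 6.626 × 10⁻³⁴ / 2.675 × 10⁻²¹ = 2.48 × 10⁻¹³ m = 248 fm.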